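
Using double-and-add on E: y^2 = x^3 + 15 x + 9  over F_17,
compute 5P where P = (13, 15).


k = 5 = 101_2 (binary, LSB first: 101)
Double-and-add from P = (13, 15):
  bit 0 = 1: acc = O + (13, 15) = (13, 15)
  bit 1 = 0: acc unchanged = (13, 15)
  bit 2 = 1: acc = (13, 15) + (2, 8) = (1, 5)

5P = (1, 5)


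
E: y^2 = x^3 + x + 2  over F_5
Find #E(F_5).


For each x in F_5, count y with y^2 = x^3 + 1 x + 2 mod 5:
  x = 1: RHS = 4, y in [2, 3]  -> 2 point(s)
  x = 4: RHS = 0, y in [0]  -> 1 point(s)
Affine points: 3. Add the point at infinity: total = 4.

#E(F_5) = 4


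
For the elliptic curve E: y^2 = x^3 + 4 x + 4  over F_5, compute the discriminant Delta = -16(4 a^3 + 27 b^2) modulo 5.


4 a^3 + 27 b^2 = 4*4^3 + 27*4^2 = 256 + 432 = 688
Delta = -16 * (688) = -11008
Delta mod 5 = 2

Delta = 2 (mod 5)


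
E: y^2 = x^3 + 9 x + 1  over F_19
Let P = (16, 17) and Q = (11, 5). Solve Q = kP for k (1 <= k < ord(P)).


Enumerate multiples of P until we hit Q = (11, 5):
  1P = (16, 17)
  2P = (11, 14)
  3P = (3, 6)
  4P = (6, 9)
  5P = (6, 10)
  6P = (3, 13)
  7P = (11, 5)
Match found at i = 7.

k = 7


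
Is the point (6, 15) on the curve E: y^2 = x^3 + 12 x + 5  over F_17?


Check whether y^2 = x^3 + 12 x + 5 (mod 17) for (x, y) = (6, 15).
LHS: y^2 = 15^2 mod 17 = 4
RHS: x^3 + 12 x + 5 = 6^3 + 12*6 + 5 mod 17 = 4
LHS = RHS

Yes, on the curve


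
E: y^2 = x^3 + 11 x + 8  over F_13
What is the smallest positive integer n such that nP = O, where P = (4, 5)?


Compute successive multiples of P until we hit O:
  1P = (4, 5)
  2P = (9, 11)
  3P = (3, 4)
  4P = (7, 5)
  5P = (2, 8)
  6P = (6, 11)
  7P = (12, 10)
  8P = (11, 2)
  ... (continuing to 20P)
  20P = O

ord(P) = 20


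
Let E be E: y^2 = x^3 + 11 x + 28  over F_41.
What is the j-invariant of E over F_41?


Delta = -16(4 a^3 + 27 b^2) mod 41 = 27
-1728 * (4 a)^3 = -1728 * (4*11)^3 mod 41 = 2
j = 2 * 27^(-1) mod 41 = 35

j = 35 (mod 41)


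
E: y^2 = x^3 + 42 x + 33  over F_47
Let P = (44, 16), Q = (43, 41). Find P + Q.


P != Q, so use the chord formula.
s = (y2 - y1) / (x2 - x1) = (25) / (46) mod 47 = 22
x3 = s^2 - x1 - x2 mod 47 = 22^2 - 44 - 43 = 21
y3 = s (x1 - x3) - y1 mod 47 = 22 * (44 - 21) - 16 = 20

P + Q = (21, 20)


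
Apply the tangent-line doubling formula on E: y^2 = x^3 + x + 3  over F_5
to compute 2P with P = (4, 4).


Doubling: s = (3 x1^2 + a) / (2 y1)
s = (3*4^2 + 1) / (2*4) mod 5 = 3
x3 = s^2 - 2 x1 mod 5 = 3^2 - 2*4 = 1
y3 = s (x1 - x3) - y1 mod 5 = 3 * (4 - 1) - 4 = 0

2P = (1, 0)


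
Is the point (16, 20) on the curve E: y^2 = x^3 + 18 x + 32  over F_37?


Check whether y^2 = x^3 + 18 x + 32 (mod 37) for (x, y) = (16, 20).
LHS: y^2 = 20^2 mod 37 = 30
RHS: x^3 + 18 x + 32 = 16^3 + 18*16 + 32 mod 37 = 13
LHS != RHS

No, not on the curve


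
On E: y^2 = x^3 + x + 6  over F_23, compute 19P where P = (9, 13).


k = 19 = 10011_2 (binary, LSB first: 11001)
Double-and-add from P = (9, 13):
  bit 0 = 1: acc = O + (9, 13) = (9, 13)
  bit 1 = 1: acc = (9, 13) + (14, 2) = (3, 6)
  bit 2 = 0: acc unchanged = (3, 6)
  bit 3 = 0: acc unchanged = (3, 6)
  bit 4 = 1: acc = (3, 6) + (1, 13) = (14, 21)

19P = (14, 21)


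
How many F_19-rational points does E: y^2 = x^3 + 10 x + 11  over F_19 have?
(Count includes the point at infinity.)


For each x in F_19, count y with y^2 = x^3 + 10 x + 11 mod 19:
  x = 0: RHS = 11, y in [7, 12]  -> 2 point(s)
  x = 2: RHS = 1, y in [1, 18]  -> 2 point(s)
  x = 3: RHS = 11, y in [7, 12]  -> 2 point(s)
  x = 4: RHS = 1, y in [1, 18]  -> 2 point(s)
  x = 7: RHS = 6, y in [5, 14]  -> 2 point(s)
  x = 10: RHS = 9, y in [3, 16]  -> 2 point(s)
  x = 12: RHS = 16, y in [4, 15]  -> 2 point(s)
  x = 13: RHS = 1, y in [1, 18]  -> 2 point(s)
  x = 14: RHS = 7, y in [8, 11]  -> 2 point(s)
  x = 16: RHS = 11, y in [7, 12]  -> 2 point(s)
  x = 18: RHS = 0, y in [0]  -> 1 point(s)
Affine points: 21. Add the point at infinity: total = 22.

#E(F_19) = 22


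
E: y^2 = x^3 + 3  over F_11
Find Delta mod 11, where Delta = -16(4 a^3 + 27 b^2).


4 a^3 + 27 b^2 = 4*0^3 + 27*3^2 = 0 + 243 = 243
Delta = -16 * (243) = -3888
Delta mod 11 = 6

Delta = 6 (mod 11)


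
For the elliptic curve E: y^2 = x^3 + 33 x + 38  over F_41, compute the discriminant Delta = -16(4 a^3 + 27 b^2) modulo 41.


4 a^3 + 27 b^2 = 4*33^3 + 27*38^2 = 143748 + 38988 = 182736
Delta = -16 * (182736) = -2923776
Delta mod 41 = 16

Delta = 16 (mod 41)


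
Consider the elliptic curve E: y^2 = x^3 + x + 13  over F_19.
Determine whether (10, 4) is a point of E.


Check whether y^2 = x^3 + 1 x + 13 (mod 19) for (x, y) = (10, 4).
LHS: y^2 = 4^2 mod 19 = 16
RHS: x^3 + 1 x + 13 = 10^3 + 1*10 + 13 mod 19 = 16
LHS = RHS

Yes, on the curve


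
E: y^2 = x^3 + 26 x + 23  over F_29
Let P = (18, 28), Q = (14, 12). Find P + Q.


P != Q, so use the chord formula.
s = (y2 - y1) / (x2 - x1) = (13) / (25) mod 29 = 4
x3 = s^2 - x1 - x2 mod 29 = 4^2 - 18 - 14 = 13
y3 = s (x1 - x3) - y1 mod 29 = 4 * (18 - 13) - 28 = 21

P + Q = (13, 21)


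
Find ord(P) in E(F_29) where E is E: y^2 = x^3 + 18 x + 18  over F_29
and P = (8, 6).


Compute successive multiples of P until we hit O:
  1P = (8, 6)
  2P = (22, 10)
  3P = (5, 28)
  4P = (15, 26)
  5P = (26, 13)
  6P = (28, 12)
  7P = (16, 9)
  8P = (21, 0)
  ... (continuing to 16P)
  16P = O

ord(P) = 16


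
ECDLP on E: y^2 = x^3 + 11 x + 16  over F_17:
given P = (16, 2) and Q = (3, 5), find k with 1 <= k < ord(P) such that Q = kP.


Enumerate multiples of P until we hit Q = (3, 5):
  1P = (16, 2)
  2P = (10, 2)
  3P = (8, 15)
  4P = (6, 3)
  5P = (3, 12)
  6P = (0, 4)
  7P = (5, 3)
  8P = (5, 14)
  9P = (0, 13)
  10P = (3, 5)
Match found at i = 10.

k = 10


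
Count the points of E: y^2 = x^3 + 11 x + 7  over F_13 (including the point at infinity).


For each x in F_13, count y with y^2 = x^3 + 11 x + 7 mod 13:
  x = 6: RHS = 3, y in [4, 9]  -> 2 point(s)
  x = 8: RHS = 9, y in [3, 10]  -> 2 point(s)
  x = 9: RHS = 3, y in [4, 9]  -> 2 point(s)
  x = 10: RHS = 12, y in [5, 8]  -> 2 point(s)
  x = 11: RHS = 3, y in [4, 9]  -> 2 point(s)
Affine points: 10. Add the point at infinity: total = 11.

#E(F_13) = 11


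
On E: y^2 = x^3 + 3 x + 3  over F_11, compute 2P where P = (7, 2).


Doubling: s = (3 x1^2 + a) / (2 y1)
s = (3*7^2 + 3) / (2*2) mod 11 = 10
x3 = s^2 - 2 x1 mod 11 = 10^2 - 2*7 = 9
y3 = s (x1 - x3) - y1 mod 11 = 10 * (7 - 9) - 2 = 0

2P = (9, 0)


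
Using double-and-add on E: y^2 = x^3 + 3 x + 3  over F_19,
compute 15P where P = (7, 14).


k = 15 = 1111_2 (binary, LSB first: 1111)
Double-and-add from P = (7, 14):
  bit 0 = 1: acc = O + (7, 14) = (7, 14)
  bit 1 = 1: acc = (7, 14) + (2, 6) = (8, 11)
  bit 2 = 1: acc = (8, 11) + (13, 4) = (3, 1)
  bit 3 = 1: acc = (3, 1) + (16, 9) = (6, 3)

15P = (6, 3)


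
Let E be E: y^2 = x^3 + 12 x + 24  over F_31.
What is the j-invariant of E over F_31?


Delta = -16(4 a^3 + 27 b^2) mod 31 = 21
-1728 * (4 a)^3 = -1728 * (4*12)^3 mod 31 = 27
j = 27 * 21^(-1) mod 31 = 19

j = 19 (mod 31)


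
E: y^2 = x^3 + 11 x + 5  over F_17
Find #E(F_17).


For each x in F_17, count y with y^2 = x^3 + 11 x + 5 mod 17:
  x = 1: RHS = 0, y in [0]  -> 1 point(s)
  x = 2: RHS = 1, y in [1, 16]  -> 2 point(s)
  x = 5: RHS = 15, y in [7, 10]  -> 2 point(s)
  x = 6: RHS = 15, y in [7, 10]  -> 2 point(s)
  x = 7: RHS = 0, y in [0]  -> 1 point(s)
  x = 9: RHS = 0, y in [0]  -> 1 point(s)
  x = 13: RHS = 16, y in [4, 13]  -> 2 point(s)
  x = 14: RHS = 13, y in [8, 9]  -> 2 point(s)
  x = 15: RHS = 9, y in [3, 14]  -> 2 point(s)
Affine points: 15. Add the point at infinity: total = 16.

#E(F_17) = 16


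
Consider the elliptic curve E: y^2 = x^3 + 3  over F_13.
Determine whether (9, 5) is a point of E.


Check whether y^2 = x^3 + 0 x + 3 (mod 13) for (x, y) = (9, 5).
LHS: y^2 = 5^2 mod 13 = 12
RHS: x^3 + 0 x + 3 = 9^3 + 0*9 + 3 mod 13 = 4
LHS != RHS

No, not on the curve


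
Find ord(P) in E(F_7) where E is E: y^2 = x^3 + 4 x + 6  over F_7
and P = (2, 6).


Compute successive multiples of P until we hit O:
  1P = (2, 6)
  2P = (4, 3)
  3P = (5, 2)
  4P = (1, 2)
  5P = (6, 6)
  6P = (6, 1)
  7P = (1, 5)
  8P = (5, 5)
  ... (continuing to 11P)
  11P = O

ord(P) = 11


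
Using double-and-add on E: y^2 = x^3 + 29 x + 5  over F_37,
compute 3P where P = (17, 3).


k = 3 = 11_2 (binary, LSB first: 11)
Double-and-add from P = (17, 3):
  bit 0 = 1: acc = O + (17, 3) = (17, 3)
  bit 1 = 1: acc = (17, 3) + (13, 27) = (6, 5)

3P = (6, 5)


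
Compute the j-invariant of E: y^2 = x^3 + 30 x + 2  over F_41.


Delta = -16(4 a^3 + 27 b^2) mod 41 = 21
-1728 * (4 a)^3 = -1728 * (4*30)^3 mod 41 = 39
j = 39 * 21^(-1) mod 41 = 37

j = 37 (mod 41)


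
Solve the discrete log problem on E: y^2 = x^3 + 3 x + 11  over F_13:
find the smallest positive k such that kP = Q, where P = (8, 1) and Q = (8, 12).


Enumerate multiples of P until we hit Q = (8, 12):
  1P = (8, 1)
  2P = (10, 12)
  3P = (9, 0)
  4P = (10, 1)
  5P = (8, 12)
Match found at i = 5.

k = 5


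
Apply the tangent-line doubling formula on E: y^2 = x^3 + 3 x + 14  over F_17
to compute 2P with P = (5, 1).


Doubling: s = (3 x1^2 + a) / (2 y1)
s = (3*5^2 + 3) / (2*1) mod 17 = 5
x3 = s^2 - 2 x1 mod 17 = 5^2 - 2*5 = 15
y3 = s (x1 - x3) - y1 mod 17 = 5 * (5 - 15) - 1 = 0

2P = (15, 0)


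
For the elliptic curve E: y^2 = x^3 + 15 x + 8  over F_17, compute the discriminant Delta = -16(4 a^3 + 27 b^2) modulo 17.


4 a^3 + 27 b^2 = 4*15^3 + 27*8^2 = 13500 + 1728 = 15228
Delta = -16 * (15228) = -243648
Delta mod 17 = 13

Delta = 13 (mod 17)


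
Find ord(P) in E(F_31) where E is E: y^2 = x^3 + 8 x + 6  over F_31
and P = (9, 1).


Compute successive multiples of P until we hit O:
  1P = (9, 1)
  2P = (23, 9)
  3P = (24, 17)
  4P = (30, 20)
  5P = (17, 8)
  6P = (14, 14)
  7P = (16, 18)
  8P = (10, 1)
  ... (continuing to 25P)
  25P = O

ord(P) = 25


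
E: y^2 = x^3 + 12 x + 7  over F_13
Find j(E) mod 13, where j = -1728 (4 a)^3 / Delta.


Delta = -16(4 a^3 + 27 b^2) mod 13 = 8
-1728 * (4 a)^3 = -1728 * (4*12)^3 mod 13 = 1
j = 1 * 8^(-1) mod 13 = 5

j = 5 (mod 13)


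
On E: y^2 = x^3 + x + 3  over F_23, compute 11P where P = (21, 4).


k = 11 = 1011_2 (binary, LSB first: 1101)
Double-and-add from P = (21, 4):
  bit 0 = 1: acc = O + (21, 4) = (21, 4)
  bit 1 = 1: acc = (21, 4) + (7, 13) = (19, 21)
  bit 2 = 0: acc unchanged = (19, 21)
  bit 3 = 1: acc = (19, 21) + (22, 1) = (6, 15)

11P = (6, 15)


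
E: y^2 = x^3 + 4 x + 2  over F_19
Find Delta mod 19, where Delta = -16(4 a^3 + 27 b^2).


4 a^3 + 27 b^2 = 4*4^3 + 27*2^2 = 256 + 108 = 364
Delta = -16 * (364) = -5824
Delta mod 19 = 9

Delta = 9 (mod 19)


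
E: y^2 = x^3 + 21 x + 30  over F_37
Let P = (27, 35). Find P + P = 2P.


Doubling: s = (3 x1^2 + a) / (2 y1)
s = (3*27^2 + 21) / (2*35) mod 37 = 3
x3 = s^2 - 2 x1 mod 37 = 3^2 - 2*27 = 29
y3 = s (x1 - x3) - y1 mod 37 = 3 * (27 - 29) - 35 = 33

2P = (29, 33)


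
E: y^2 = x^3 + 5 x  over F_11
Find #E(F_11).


For each x in F_11, count y with y^2 = x^3 + 5 x + 0 mod 11:
  x = 0: RHS = 0, y in [0]  -> 1 point(s)
  x = 3: RHS = 9, y in [3, 8]  -> 2 point(s)
  x = 6: RHS = 4, y in [2, 9]  -> 2 point(s)
  x = 7: RHS = 4, y in [2, 9]  -> 2 point(s)
  x = 9: RHS = 4, y in [2, 9]  -> 2 point(s)
  x = 10: RHS = 5, y in [4, 7]  -> 2 point(s)
Affine points: 11. Add the point at infinity: total = 12.

#E(F_11) = 12


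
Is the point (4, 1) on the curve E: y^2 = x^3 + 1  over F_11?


Check whether y^2 = x^3 + 0 x + 1 (mod 11) for (x, y) = (4, 1).
LHS: y^2 = 1^2 mod 11 = 1
RHS: x^3 + 0 x + 1 = 4^3 + 0*4 + 1 mod 11 = 10
LHS != RHS

No, not on the curve


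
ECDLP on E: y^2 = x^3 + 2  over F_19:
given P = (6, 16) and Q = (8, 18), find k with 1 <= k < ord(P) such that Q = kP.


Enumerate multiples of P until we hit Q = (8, 18):
  1P = (6, 16)
  2P = (8, 1)
  3P = (9, 16)
  4P = (4, 3)
  5P = (18, 1)
  6P = (12, 1)
  7P = (12, 18)
  8P = (18, 18)
  9P = (4, 16)
  10P = (9, 3)
  11P = (8, 18)
Match found at i = 11.

k = 11


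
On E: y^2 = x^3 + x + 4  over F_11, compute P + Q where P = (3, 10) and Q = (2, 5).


P != Q, so use the chord formula.
s = (y2 - y1) / (x2 - x1) = (6) / (10) mod 11 = 5
x3 = s^2 - x1 - x2 mod 11 = 5^2 - 3 - 2 = 9
y3 = s (x1 - x3) - y1 mod 11 = 5 * (3 - 9) - 10 = 4

P + Q = (9, 4)


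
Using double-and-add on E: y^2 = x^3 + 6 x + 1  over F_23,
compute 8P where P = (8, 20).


k = 8 = 1000_2 (binary, LSB first: 0001)
Double-and-add from P = (8, 20):
  bit 0 = 0: acc unchanged = O
  bit 1 = 0: acc unchanged = O
  bit 2 = 0: acc unchanged = O
  bit 3 = 1: acc = O + (7, 15) = (7, 15)

8P = (7, 15)


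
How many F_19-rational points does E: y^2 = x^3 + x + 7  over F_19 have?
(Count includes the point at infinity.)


For each x in F_19, count y with y^2 = x^3 + 1 x + 7 mod 19:
  x = 0: RHS = 7, y in [8, 11]  -> 2 point(s)
  x = 1: RHS = 9, y in [3, 16]  -> 2 point(s)
  x = 2: RHS = 17, y in [6, 13]  -> 2 point(s)
  x = 5: RHS = 4, y in [2, 17]  -> 2 point(s)
  x = 6: RHS = 1, y in [1, 18]  -> 2 point(s)
  x = 9: RHS = 4, y in [2, 17]  -> 2 point(s)
  x = 11: RHS = 0, y in [0]  -> 1 point(s)
  x = 17: RHS = 16, y in [4, 15]  -> 2 point(s)
  x = 18: RHS = 5, y in [9, 10]  -> 2 point(s)
Affine points: 17. Add the point at infinity: total = 18.

#E(F_19) = 18


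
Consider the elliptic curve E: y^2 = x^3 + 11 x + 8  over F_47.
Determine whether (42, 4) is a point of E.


Check whether y^2 = x^3 + 11 x + 8 (mod 47) for (x, y) = (42, 4).
LHS: y^2 = 4^2 mod 47 = 16
RHS: x^3 + 11 x + 8 = 42^3 + 11*42 + 8 mod 47 = 16
LHS = RHS

Yes, on the curve


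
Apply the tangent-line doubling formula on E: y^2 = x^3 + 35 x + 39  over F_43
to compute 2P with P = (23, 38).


Doubling: s = (3 x1^2 + a) / (2 y1)
s = (3*23^2 + 35) / (2*38) mod 43 = 27
x3 = s^2 - 2 x1 mod 43 = 27^2 - 2*23 = 38
y3 = s (x1 - x3) - y1 mod 43 = 27 * (23 - 38) - 38 = 30

2P = (38, 30)


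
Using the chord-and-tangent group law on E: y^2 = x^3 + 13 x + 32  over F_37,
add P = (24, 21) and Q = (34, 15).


P != Q, so use the chord formula.
s = (y2 - y1) / (x2 - x1) = (31) / (10) mod 37 = 29
x3 = s^2 - x1 - x2 mod 37 = 29^2 - 24 - 34 = 6
y3 = s (x1 - x3) - y1 mod 37 = 29 * (24 - 6) - 21 = 20

P + Q = (6, 20)


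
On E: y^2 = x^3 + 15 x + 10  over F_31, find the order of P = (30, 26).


Compute successive multiples of P until we hit O:
  1P = (30, 26)
  2P = (4, 14)
  3P = (4, 17)
  4P = (30, 5)
  5P = O

ord(P) = 5


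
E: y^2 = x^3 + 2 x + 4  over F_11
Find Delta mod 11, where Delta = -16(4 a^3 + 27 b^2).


4 a^3 + 27 b^2 = 4*2^3 + 27*4^2 = 32 + 432 = 464
Delta = -16 * (464) = -7424
Delta mod 11 = 1

Delta = 1 (mod 11)


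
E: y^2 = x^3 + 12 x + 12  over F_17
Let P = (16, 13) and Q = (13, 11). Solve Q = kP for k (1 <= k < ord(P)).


Enumerate multiples of P until we hit Q = (13, 11):
  1P = (16, 13)
  2P = (1, 12)
  3P = (13, 11)
Match found at i = 3.

k = 3


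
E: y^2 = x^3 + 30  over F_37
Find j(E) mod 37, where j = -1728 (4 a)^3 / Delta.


Delta = -16(4 a^3 + 27 b^2) mod 37 = 33
-1728 * (4 a)^3 = -1728 * (4*0)^3 mod 37 = 0
j = 0 * 33^(-1) mod 37 = 0

j = 0 (mod 37)


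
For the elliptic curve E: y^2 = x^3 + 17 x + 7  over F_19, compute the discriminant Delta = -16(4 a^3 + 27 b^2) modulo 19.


4 a^3 + 27 b^2 = 4*17^3 + 27*7^2 = 19652 + 1323 = 20975
Delta = -16 * (20975) = -335600
Delta mod 19 = 16

Delta = 16 (mod 19)


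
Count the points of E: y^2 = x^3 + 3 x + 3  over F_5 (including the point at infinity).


For each x in F_5, count y with y^2 = x^3 + 3 x + 3 mod 5:
  x = 3: RHS = 4, y in [2, 3]  -> 2 point(s)
  x = 4: RHS = 4, y in [2, 3]  -> 2 point(s)
Affine points: 4. Add the point at infinity: total = 5.

#E(F_5) = 5


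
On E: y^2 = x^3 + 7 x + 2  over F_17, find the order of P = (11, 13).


Compute successive multiples of P until we hit O:
  1P = (11, 13)
  2P = (8, 14)
  3P = (0, 6)
  4P = (5, 14)
  5P = (10, 1)
  6P = (4, 3)
  7P = (3, 13)
  8P = (3, 4)
  ... (continuing to 15P)
  15P = O

ord(P) = 15


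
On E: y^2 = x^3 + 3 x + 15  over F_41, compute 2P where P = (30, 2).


Doubling: s = (3 x1^2 + a) / (2 y1)
s = (3*30^2 + 3) / (2*2) mod 41 = 30
x3 = s^2 - 2 x1 mod 41 = 30^2 - 2*30 = 20
y3 = s (x1 - x3) - y1 mod 41 = 30 * (30 - 20) - 2 = 11

2P = (20, 11)


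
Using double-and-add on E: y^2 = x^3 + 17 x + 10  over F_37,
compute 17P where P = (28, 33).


k = 17 = 10001_2 (binary, LSB first: 10001)
Double-and-add from P = (28, 33):
  bit 0 = 1: acc = O + (28, 33) = (28, 33)
  bit 1 = 0: acc unchanged = (28, 33)
  bit 2 = 0: acc unchanged = (28, 33)
  bit 3 = 0: acc unchanged = (28, 33)
  bit 4 = 1: acc = (28, 33) + (1, 19) = (7, 19)

17P = (7, 19)


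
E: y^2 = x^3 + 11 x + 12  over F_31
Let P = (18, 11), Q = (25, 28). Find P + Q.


P != Q, so use the chord formula.
s = (y2 - y1) / (x2 - x1) = (17) / (7) mod 31 = 29
x3 = s^2 - x1 - x2 mod 31 = 29^2 - 18 - 25 = 23
y3 = s (x1 - x3) - y1 mod 31 = 29 * (18 - 23) - 11 = 30

P + Q = (23, 30)


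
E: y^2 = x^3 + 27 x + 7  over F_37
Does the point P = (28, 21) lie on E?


Check whether y^2 = x^3 + 27 x + 7 (mod 37) for (x, y) = (28, 21).
LHS: y^2 = 21^2 mod 37 = 34
RHS: x^3 + 27 x + 7 = 28^3 + 27*28 + 7 mod 37 = 34
LHS = RHS

Yes, on the curve


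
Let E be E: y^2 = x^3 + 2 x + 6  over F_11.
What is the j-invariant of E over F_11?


Delta = -16(4 a^3 + 27 b^2) mod 11 = 7
-1728 * (4 a)^3 = -1728 * (4*2)^3 mod 11 = 5
j = 5 * 7^(-1) mod 11 = 7

j = 7 (mod 11)


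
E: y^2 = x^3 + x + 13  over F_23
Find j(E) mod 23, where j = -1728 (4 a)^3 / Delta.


Delta = -16(4 a^3 + 27 b^2) mod 23 = 22
-1728 * (4 a)^3 = -1728 * (4*1)^3 mod 23 = 15
j = 15 * 22^(-1) mod 23 = 8

j = 8 (mod 23)


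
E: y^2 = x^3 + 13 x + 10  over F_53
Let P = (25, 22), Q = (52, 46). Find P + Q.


P != Q, so use the chord formula.
s = (y2 - y1) / (x2 - x1) = (24) / (27) mod 53 = 48
x3 = s^2 - x1 - x2 mod 53 = 48^2 - 25 - 52 = 1
y3 = s (x1 - x3) - y1 mod 53 = 48 * (25 - 1) - 22 = 17

P + Q = (1, 17)


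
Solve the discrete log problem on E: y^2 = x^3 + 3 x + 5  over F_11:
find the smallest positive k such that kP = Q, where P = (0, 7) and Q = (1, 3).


Enumerate multiples of P until we hit Q = (1, 3):
  1P = (0, 7)
  2P = (1, 3)
Match found at i = 2.

k = 2


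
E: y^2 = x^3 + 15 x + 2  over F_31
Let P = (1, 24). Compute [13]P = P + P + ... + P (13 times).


k = 13 = 1101_2 (binary, LSB first: 1011)
Double-and-add from P = (1, 24):
  bit 0 = 1: acc = O + (1, 24) = (1, 24)
  bit 1 = 0: acc unchanged = (1, 24)
  bit 2 = 1: acc = (1, 24) + (11, 14) = (20, 26)
  bit 3 = 1: acc = (20, 26) + (13, 21) = (8, 18)

13P = (8, 18)


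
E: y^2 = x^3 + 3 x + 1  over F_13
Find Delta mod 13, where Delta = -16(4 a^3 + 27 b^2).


4 a^3 + 27 b^2 = 4*3^3 + 27*1^2 = 108 + 27 = 135
Delta = -16 * (135) = -2160
Delta mod 13 = 11

Delta = 11 (mod 13)


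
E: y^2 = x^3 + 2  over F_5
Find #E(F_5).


For each x in F_5, count y with y^2 = x^3 + 0 x + 2 mod 5:
  x = 2: RHS = 0, y in [0]  -> 1 point(s)
  x = 3: RHS = 4, y in [2, 3]  -> 2 point(s)
  x = 4: RHS = 1, y in [1, 4]  -> 2 point(s)
Affine points: 5. Add the point at infinity: total = 6.

#E(F_5) = 6


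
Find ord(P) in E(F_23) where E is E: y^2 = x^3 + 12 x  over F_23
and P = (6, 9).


Compute successive multiples of P until we hit O:
  1P = (6, 9)
  2P = (12, 20)
  3P = (9, 20)
  4P = (1, 17)
  5P = (2, 3)
  6P = (0, 0)
  7P = (2, 20)
  8P = (1, 6)
  ... (continuing to 12P)
  12P = O

ord(P) = 12


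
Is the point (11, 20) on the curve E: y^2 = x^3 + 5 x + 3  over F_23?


Check whether y^2 = x^3 + 5 x + 3 (mod 23) for (x, y) = (11, 20).
LHS: y^2 = 20^2 mod 23 = 9
RHS: x^3 + 5 x + 3 = 11^3 + 5*11 + 3 mod 23 = 9
LHS = RHS

Yes, on the curve


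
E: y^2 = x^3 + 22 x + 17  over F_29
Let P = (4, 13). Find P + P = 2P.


Doubling: s = (3 x1^2 + a) / (2 y1)
s = (3*4^2 + 22) / (2*13) mod 29 = 25
x3 = s^2 - 2 x1 mod 29 = 25^2 - 2*4 = 8
y3 = s (x1 - x3) - y1 mod 29 = 25 * (4 - 8) - 13 = 3

2P = (8, 3)


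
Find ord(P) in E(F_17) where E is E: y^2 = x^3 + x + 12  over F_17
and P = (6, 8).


Compute successive multiples of P until we hit O:
  1P = (6, 8)
  2P = (3, 5)
  3P = (9, 6)
  4P = (10, 6)
  5P = (14, 13)
  6P = (12, 1)
  7P = (15, 11)
  8P = (15, 6)
  ... (continuing to 15P)
  15P = O

ord(P) = 15


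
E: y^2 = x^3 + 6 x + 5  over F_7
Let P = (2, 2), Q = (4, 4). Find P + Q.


P != Q, so use the chord formula.
s = (y2 - y1) / (x2 - x1) = (2) / (2) mod 7 = 1
x3 = s^2 - x1 - x2 mod 7 = 1^2 - 2 - 4 = 2
y3 = s (x1 - x3) - y1 mod 7 = 1 * (2 - 2) - 2 = 5

P + Q = (2, 5)


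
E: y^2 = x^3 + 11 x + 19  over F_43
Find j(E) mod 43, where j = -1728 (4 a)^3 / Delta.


Delta = -16(4 a^3 + 27 b^2) mod 43 = 8
-1728 * (4 a)^3 = -1728 * (4*11)^3 mod 43 = 35
j = 35 * 8^(-1) mod 43 = 42

j = 42 (mod 43)


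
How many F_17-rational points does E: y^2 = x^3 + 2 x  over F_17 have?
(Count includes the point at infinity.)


For each x in F_17, count y with y^2 = x^3 + 2 x + 0 mod 17:
  x = 0: RHS = 0, y in [0]  -> 1 point(s)
  x = 3: RHS = 16, y in [4, 13]  -> 2 point(s)
  x = 4: RHS = 4, y in [2, 15]  -> 2 point(s)
  x = 5: RHS = 16, y in [4, 13]  -> 2 point(s)
  x = 7: RHS = 0, y in [0]  -> 1 point(s)
  x = 8: RHS = 1, y in [1, 16]  -> 2 point(s)
  x = 9: RHS = 16, y in [4, 13]  -> 2 point(s)
  x = 10: RHS = 0, y in [0]  -> 1 point(s)
  x = 12: RHS = 1, y in [1, 16]  -> 2 point(s)
  x = 13: RHS = 13, y in [8, 9]  -> 2 point(s)
  x = 14: RHS = 1, y in [1, 16]  -> 2 point(s)
Affine points: 19. Add the point at infinity: total = 20.

#E(F_17) = 20


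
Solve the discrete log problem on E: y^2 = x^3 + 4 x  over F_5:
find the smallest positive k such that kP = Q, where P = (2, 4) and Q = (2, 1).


Enumerate multiples of P until we hit Q = (2, 1):
  1P = (2, 4)
  2P = (0, 0)
  3P = (2, 1)
Match found at i = 3.

k = 3


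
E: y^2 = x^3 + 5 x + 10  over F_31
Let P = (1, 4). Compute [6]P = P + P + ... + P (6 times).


k = 6 = 110_2 (binary, LSB first: 011)
Double-and-add from P = (1, 4):
  bit 0 = 0: acc unchanged = O
  bit 1 = 1: acc = O + (30, 29) = (30, 29)
  bit 2 = 1: acc = (30, 29) + (6, 16) = (13, 28)

6P = (13, 28)


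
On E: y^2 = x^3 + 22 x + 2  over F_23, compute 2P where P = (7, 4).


Doubling: s = (3 x1^2 + a) / (2 y1)
s = (3*7^2 + 22) / (2*4) mod 23 = 1
x3 = s^2 - 2 x1 mod 23 = 1^2 - 2*7 = 10
y3 = s (x1 - x3) - y1 mod 23 = 1 * (7 - 10) - 4 = 16

2P = (10, 16)


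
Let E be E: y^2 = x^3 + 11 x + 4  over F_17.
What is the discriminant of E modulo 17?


4 a^3 + 27 b^2 = 4*11^3 + 27*4^2 = 5324 + 432 = 5756
Delta = -16 * (5756) = -92096
Delta mod 17 = 10

Delta = 10 (mod 17)


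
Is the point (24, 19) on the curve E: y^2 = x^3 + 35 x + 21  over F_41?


Check whether y^2 = x^3 + 35 x + 21 (mod 41) for (x, y) = (24, 19).
LHS: y^2 = 19^2 mod 41 = 33
RHS: x^3 + 35 x + 21 = 24^3 + 35*24 + 21 mod 41 = 7
LHS != RHS

No, not on the curve


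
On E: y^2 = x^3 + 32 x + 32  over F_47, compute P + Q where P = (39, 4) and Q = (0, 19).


P != Q, so use the chord formula.
s = (y2 - y1) / (x2 - x1) = (15) / (8) mod 47 = 43
x3 = s^2 - x1 - x2 mod 47 = 43^2 - 39 - 0 = 24
y3 = s (x1 - x3) - y1 mod 47 = 43 * (39 - 24) - 4 = 30

P + Q = (24, 30)


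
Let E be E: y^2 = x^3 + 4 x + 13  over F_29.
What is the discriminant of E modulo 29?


4 a^3 + 27 b^2 = 4*4^3 + 27*13^2 = 256 + 4563 = 4819
Delta = -16 * (4819) = -77104
Delta mod 29 = 7

Delta = 7 (mod 29)


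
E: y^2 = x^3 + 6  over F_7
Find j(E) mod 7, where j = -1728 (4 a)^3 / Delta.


Delta = -16(4 a^3 + 27 b^2) mod 7 = 2
-1728 * (4 a)^3 = -1728 * (4*0)^3 mod 7 = 0
j = 0 * 2^(-1) mod 7 = 0

j = 0 (mod 7)


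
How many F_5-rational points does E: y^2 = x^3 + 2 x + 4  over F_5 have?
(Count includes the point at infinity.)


For each x in F_5, count y with y^2 = x^3 + 2 x + 4 mod 5:
  x = 0: RHS = 4, y in [2, 3]  -> 2 point(s)
  x = 2: RHS = 1, y in [1, 4]  -> 2 point(s)
  x = 4: RHS = 1, y in [1, 4]  -> 2 point(s)
Affine points: 6. Add the point at infinity: total = 7.

#E(F_5) = 7


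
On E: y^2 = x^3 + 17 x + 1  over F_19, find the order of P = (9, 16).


Compute successive multiples of P until we hit O:
  1P = (9, 16)
  2P = (2, 10)
  3P = (13, 5)
  4P = (1, 0)
  5P = (13, 14)
  6P = (2, 9)
  7P = (9, 3)
  8P = O

ord(P) = 8


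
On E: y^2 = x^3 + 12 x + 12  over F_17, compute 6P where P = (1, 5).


k = 6 = 110_2 (binary, LSB first: 011)
Double-and-add from P = (1, 5):
  bit 0 = 0: acc unchanged = O
  bit 1 = 1: acc = O + (13, 11) = (13, 11)
  bit 2 = 1: acc = (13, 11) + (16, 4) = (1, 12)

6P = (1, 12)


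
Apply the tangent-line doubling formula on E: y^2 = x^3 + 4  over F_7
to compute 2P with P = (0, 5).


Doubling: s = (3 x1^2 + a) / (2 y1)
s = (3*0^2 + 0) / (2*5) mod 7 = 0
x3 = s^2 - 2 x1 mod 7 = 0^2 - 2*0 = 0
y3 = s (x1 - x3) - y1 mod 7 = 0 * (0 - 0) - 5 = 2

2P = (0, 2)


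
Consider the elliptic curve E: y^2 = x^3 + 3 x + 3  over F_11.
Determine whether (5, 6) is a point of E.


Check whether y^2 = x^3 + 3 x + 3 (mod 11) for (x, y) = (5, 6).
LHS: y^2 = 6^2 mod 11 = 3
RHS: x^3 + 3 x + 3 = 5^3 + 3*5 + 3 mod 11 = 0
LHS != RHS

No, not on the curve


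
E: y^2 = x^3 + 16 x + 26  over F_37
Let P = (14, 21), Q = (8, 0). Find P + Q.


P != Q, so use the chord formula.
s = (y2 - y1) / (x2 - x1) = (16) / (31) mod 37 = 22
x3 = s^2 - x1 - x2 mod 37 = 22^2 - 14 - 8 = 18
y3 = s (x1 - x3) - y1 mod 37 = 22 * (14 - 18) - 21 = 2

P + Q = (18, 2)


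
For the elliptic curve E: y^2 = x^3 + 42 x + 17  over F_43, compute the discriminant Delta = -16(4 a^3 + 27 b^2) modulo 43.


4 a^3 + 27 b^2 = 4*42^3 + 27*17^2 = 296352 + 7803 = 304155
Delta = -16 * (304155) = -4866480
Delta mod 43 = 2

Delta = 2 (mod 43)


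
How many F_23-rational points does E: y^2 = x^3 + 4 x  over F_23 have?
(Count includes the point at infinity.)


For each x in F_23, count y with y^2 = x^3 + 4 x + 0 mod 23:
  x = 0: RHS = 0, y in [0]  -> 1 point(s)
  x = 2: RHS = 16, y in [4, 19]  -> 2 point(s)
  x = 3: RHS = 16, y in [4, 19]  -> 2 point(s)
  x = 7: RHS = 3, y in [7, 16]  -> 2 point(s)
  x = 9: RHS = 6, y in [11, 12]  -> 2 point(s)
  x = 11: RHS = 18, y in [8, 15]  -> 2 point(s)
  x = 13: RHS = 18, y in [8, 15]  -> 2 point(s)
  x = 15: RHS = 8, y in [10, 13]  -> 2 point(s)
  x = 17: RHS = 13, y in [6, 17]  -> 2 point(s)
  x = 18: RHS = 16, y in [4, 19]  -> 2 point(s)
  x = 19: RHS = 12, y in [9, 14]  -> 2 point(s)
  x = 22: RHS = 18, y in [8, 15]  -> 2 point(s)
Affine points: 23. Add the point at infinity: total = 24.

#E(F_23) = 24


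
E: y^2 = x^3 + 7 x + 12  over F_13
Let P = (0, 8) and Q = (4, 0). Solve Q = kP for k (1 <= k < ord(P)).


Enumerate multiples of P until we hit Q = (4, 0):
  1P = (0, 8)
  2P = (4, 0)
Match found at i = 2.

k = 2


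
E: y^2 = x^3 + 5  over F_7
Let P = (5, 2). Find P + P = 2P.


Doubling: s = (3 x1^2 + a) / (2 y1)
s = (3*5^2 + 0) / (2*2) mod 7 = 3
x3 = s^2 - 2 x1 mod 7 = 3^2 - 2*5 = 6
y3 = s (x1 - x3) - y1 mod 7 = 3 * (5 - 6) - 2 = 2

2P = (6, 2)


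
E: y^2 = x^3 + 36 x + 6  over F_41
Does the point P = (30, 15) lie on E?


Check whether y^2 = x^3 + 36 x + 6 (mod 41) for (x, y) = (30, 15).
LHS: y^2 = 15^2 mod 41 = 20
RHS: x^3 + 36 x + 6 = 30^3 + 36*30 + 6 mod 41 = 1
LHS != RHS

No, not on the curve


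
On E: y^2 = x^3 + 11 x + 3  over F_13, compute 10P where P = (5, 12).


k = 10 = 1010_2 (binary, LSB first: 0101)
Double-and-add from P = (5, 12):
  bit 0 = 0: acc unchanged = O
  bit 1 = 1: acc = O + (6, 5) = (6, 5)
  bit 2 = 0: acc unchanged = (6, 5)
  bit 3 = 1: acc = (6, 5) + (9, 8) = (12, 2)

10P = (12, 2)


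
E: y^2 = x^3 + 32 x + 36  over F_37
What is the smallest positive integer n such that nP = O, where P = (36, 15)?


Compute successive multiples of P until we hit O:
  1P = (36, 15)
  2P = (27, 14)
  3P = (27, 23)
  4P = (36, 22)
  5P = O

ord(P) = 5


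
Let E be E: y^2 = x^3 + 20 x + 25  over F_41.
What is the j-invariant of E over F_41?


Delta = -16(4 a^3 + 27 b^2) mod 41 = 34
-1728 * (4 a)^3 = -1728 * (4*20)^3 mod 41 = 7
j = 7 * 34^(-1) mod 41 = 40

j = 40 (mod 41)


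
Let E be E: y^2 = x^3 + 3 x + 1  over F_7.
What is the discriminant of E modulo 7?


4 a^3 + 27 b^2 = 4*3^3 + 27*1^2 = 108 + 27 = 135
Delta = -16 * (135) = -2160
Delta mod 7 = 3

Delta = 3 (mod 7)


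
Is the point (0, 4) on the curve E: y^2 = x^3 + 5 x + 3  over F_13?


Check whether y^2 = x^3 + 5 x + 3 (mod 13) for (x, y) = (0, 4).
LHS: y^2 = 4^2 mod 13 = 3
RHS: x^3 + 5 x + 3 = 0^3 + 5*0 + 3 mod 13 = 3
LHS = RHS

Yes, on the curve


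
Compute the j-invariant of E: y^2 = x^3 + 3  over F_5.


Delta = -16(4 a^3 + 27 b^2) mod 5 = 2
-1728 * (4 a)^3 = -1728 * (4*0)^3 mod 5 = 0
j = 0 * 2^(-1) mod 5 = 0

j = 0 (mod 5)


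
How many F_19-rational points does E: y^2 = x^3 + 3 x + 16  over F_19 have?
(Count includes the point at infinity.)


For each x in F_19, count y with y^2 = x^3 + 3 x + 16 mod 19:
  x = 0: RHS = 16, y in [4, 15]  -> 2 point(s)
  x = 1: RHS = 1, y in [1, 18]  -> 2 point(s)
  x = 2: RHS = 11, y in [7, 12]  -> 2 point(s)
  x = 4: RHS = 16, y in [4, 15]  -> 2 point(s)
  x = 5: RHS = 4, y in [2, 17]  -> 2 point(s)
  x = 7: RHS = 0, y in [0]  -> 1 point(s)
  x = 8: RHS = 1, y in [1, 18]  -> 2 point(s)
  x = 10: RHS = 1, y in [1, 18]  -> 2 point(s)
  x = 14: RHS = 9, y in [3, 16]  -> 2 point(s)
  x = 15: RHS = 16, y in [4, 15]  -> 2 point(s)
Affine points: 19. Add the point at infinity: total = 20.

#E(F_19) = 20


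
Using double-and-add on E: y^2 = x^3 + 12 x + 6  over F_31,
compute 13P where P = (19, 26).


k = 13 = 1101_2 (binary, LSB first: 1011)
Double-and-add from P = (19, 26):
  bit 0 = 1: acc = O + (19, 26) = (19, 26)
  bit 1 = 0: acc unchanged = (19, 26)
  bit 2 = 1: acc = (19, 26) + (21, 8) = (10, 17)
  bit 3 = 1: acc = (10, 17) + (5, 25) = (26, 21)

13P = (26, 21)


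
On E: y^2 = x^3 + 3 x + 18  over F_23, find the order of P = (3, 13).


Compute successive multiples of P until we hit O:
  1P = (3, 13)
  2P = (2, 20)
  3P = (21, 21)
  4P = (8, 18)
  5P = (13, 0)
  6P = (8, 5)
  7P = (21, 2)
  8P = (2, 3)
  ... (continuing to 10P)
  10P = O

ord(P) = 10


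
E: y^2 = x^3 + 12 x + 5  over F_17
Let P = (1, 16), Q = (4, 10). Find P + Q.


P != Q, so use the chord formula.
s = (y2 - y1) / (x2 - x1) = (11) / (3) mod 17 = 15
x3 = s^2 - x1 - x2 mod 17 = 15^2 - 1 - 4 = 16
y3 = s (x1 - x3) - y1 mod 17 = 15 * (1 - 16) - 16 = 14

P + Q = (16, 14)


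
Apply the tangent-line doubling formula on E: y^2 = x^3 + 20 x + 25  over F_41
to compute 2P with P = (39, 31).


Doubling: s = (3 x1^2 + a) / (2 y1)
s = (3*39^2 + 20) / (2*31) mod 41 = 23
x3 = s^2 - 2 x1 mod 41 = 23^2 - 2*39 = 0
y3 = s (x1 - x3) - y1 mod 41 = 23 * (39 - 0) - 31 = 5

2P = (0, 5)


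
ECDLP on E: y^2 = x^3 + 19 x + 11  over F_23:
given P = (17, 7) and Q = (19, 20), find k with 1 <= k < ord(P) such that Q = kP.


Enumerate multiples of P until we hit Q = (19, 20):
  1P = (17, 7)
  2P = (1, 10)
  3P = (8, 10)
  4P = (16, 8)
  5P = (14, 13)
  6P = (19, 20)
Match found at i = 6.

k = 6


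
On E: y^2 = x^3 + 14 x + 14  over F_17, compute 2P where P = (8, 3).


Doubling: s = (3 x1^2 + a) / (2 y1)
s = (3*8^2 + 14) / (2*3) mod 17 = 6
x3 = s^2 - 2 x1 mod 17 = 6^2 - 2*8 = 3
y3 = s (x1 - x3) - y1 mod 17 = 6 * (8 - 3) - 3 = 10

2P = (3, 10)


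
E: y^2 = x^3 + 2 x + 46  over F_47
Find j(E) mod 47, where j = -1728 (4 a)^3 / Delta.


Delta = -16(4 a^3 + 27 b^2) mod 47 = 43
-1728 * (4 a)^3 = -1728 * (4*2)^3 mod 47 = 39
j = 39 * 43^(-1) mod 47 = 2

j = 2 (mod 47)


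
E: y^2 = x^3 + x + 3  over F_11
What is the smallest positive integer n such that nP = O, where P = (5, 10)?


Compute successive multiples of P until we hit O:
  1P = (5, 10)
  2P = (4, 7)
  3P = (0, 5)
  4P = (7, 10)
  5P = (10, 1)
  6P = (1, 7)
  7P = (9, 9)
  8P = (6, 4)
  ... (continuing to 18P)
  18P = O

ord(P) = 18


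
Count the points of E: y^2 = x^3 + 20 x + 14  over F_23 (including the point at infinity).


For each x in F_23, count y with y^2 = x^3 + 20 x + 14 mod 23:
  x = 1: RHS = 12, y in [9, 14]  -> 2 point(s)
  x = 2: RHS = 16, y in [4, 19]  -> 2 point(s)
  x = 3: RHS = 9, y in [3, 20]  -> 2 point(s)
  x = 5: RHS = 9, y in [3, 20]  -> 2 point(s)
  x = 9: RHS = 3, y in [7, 16]  -> 2 point(s)
  x = 10: RHS = 18, y in [8, 15]  -> 2 point(s)
  x = 11: RHS = 1, y in [1, 22]  -> 2 point(s)
  x = 12: RHS = 4, y in [2, 21]  -> 2 point(s)
  x = 14: RHS = 2, y in [5, 18]  -> 2 point(s)
  x = 15: RHS = 9, y in [3, 20]  -> 2 point(s)
  x = 17: RHS = 0, y in [0]  -> 1 point(s)
  x = 19: RHS = 8, y in [10, 13]  -> 2 point(s)
  x = 21: RHS = 12, y in [9, 14]  -> 2 point(s)
  x = 22: RHS = 16, y in [4, 19]  -> 2 point(s)
Affine points: 27. Add the point at infinity: total = 28.

#E(F_23) = 28


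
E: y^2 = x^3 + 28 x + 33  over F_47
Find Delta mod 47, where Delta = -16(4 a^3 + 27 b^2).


4 a^3 + 27 b^2 = 4*28^3 + 27*33^2 = 87808 + 29403 = 117211
Delta = -16 * (117211) = -1875376
Delta mod 47 = 18

Delta = 18 (mod 47)


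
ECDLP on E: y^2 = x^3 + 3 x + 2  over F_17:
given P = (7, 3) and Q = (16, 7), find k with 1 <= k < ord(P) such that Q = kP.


Enumerate multiples of P until we hit Q = (16, 7):
  1P = (7, 3)
  2P = (16, 10)
  3P = (3, 2)
  4P = (6, 10)
  5P = (2, 13)
  6P = (12, 7)
  7P = (0, 6)
  8P = (14, 0)
  9P = (0, 11)
  10P = (12, 10)
  11P = (2, 4)
  12P = (6, 7)
  13P = (3, 15)
  14P = (16, 7)
Match found at i = 14.

k = 14


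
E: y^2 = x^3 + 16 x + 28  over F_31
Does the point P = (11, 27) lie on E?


Check whether y^2 = x^3 + 16 x + 28 (mod 31) for (x, y) = (11, 27).
LHS: y^2 = 27^2 mod 31 = 16
RHS: x^3 + 16 x + 28 = 11^3 + 16*11 + 28 mod 31 = 16
LHS = RHS

Yes, on the curve


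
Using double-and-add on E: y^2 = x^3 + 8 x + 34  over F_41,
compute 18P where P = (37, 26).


k = 18 = 10010_2 (binary, LSB first: 01001)
Double-and-add from P = (37, 26):
  bit 0 = 0: acc unchanged = O
  bit 1 = 1: acc = O + (39, 16) = (39, 16)
  bit 2 = 0: acc unchanged = (39, 16)
  bit 3 = 0: acc unchanged = (39, 16)
  bit 4 = 1: acc = (39, 16) + (40, 36) = (34, 2)

18P = (34, 2)


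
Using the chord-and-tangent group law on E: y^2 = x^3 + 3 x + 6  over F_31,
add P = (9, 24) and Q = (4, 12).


P != Q, so use the chord formula.
s = (y2 - y1) / (x2 - x1) = (19) / (26) mod 31 = 21
x3 = s^2 - x1 - x2 mod 31 = 21^2 - 9 - 4 = 25
y3 = s (x1 - x3) - y1 mod 31 = 21 * (9 - 25) - 24 = 12

P + Q = (25, 12)


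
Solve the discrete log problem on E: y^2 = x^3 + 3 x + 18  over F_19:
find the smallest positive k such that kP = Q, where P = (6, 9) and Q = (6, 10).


Enumerate multiples of P until we hit Q = (6, 10):
  1P = (6, 9)
  2P = (16, 18)
  3P = (17, 2)
  4P = (3, 15)
  5P = (14, 7)
  6P = (5, 5)
  7P = (5, 14)
  8P = (14, 12)
  9P = (3, 4)
  10P = (17, 17)
  11P = (16, 1)
  12P = (6, 10)
Match found at i = 12.

k = 12


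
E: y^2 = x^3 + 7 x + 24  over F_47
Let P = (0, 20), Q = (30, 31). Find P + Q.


P != Q, so use the chord formula.
s = (y2 - y1) / (x2 - x1) = (11) / (30) mod 47 = 27
x3 = s^2 - x1 - x2 mod 47 = 27^2 - 0 - 30 = 41
y3 = s (x1 - x3) - y1 mod 47 = 27 * (0 - 41) - 20 = 1

P + Q = (41, 1)


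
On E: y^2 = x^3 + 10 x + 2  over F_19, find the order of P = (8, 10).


Compute successive multiples of P until we hit O:
  1P = (8, 10)
  2P = (14, 13)
  3P = (2, 12)
  4P = (7, 15)
  5P = (10, 0)
  6P = (7, 4)
  7P = (2, 7)
  8P = (14, 6)
  ... (continuing to 10P)
  10P = O

ord(P) = 10


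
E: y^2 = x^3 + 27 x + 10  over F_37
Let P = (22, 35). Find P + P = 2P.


Doubling: s = (3 x1^2 + a) / (2 y1)
s = (3*22^2 + 27) / (2*35) mod 37 = 28
x3 = s^2 - 2 x1 mod 37 = 28^2 - 2*22 = 0
y3 = s (x1 - x3) - y1 mod 37 = 28 * (22 - 0) - 35 = 26

2P = (0, 26)


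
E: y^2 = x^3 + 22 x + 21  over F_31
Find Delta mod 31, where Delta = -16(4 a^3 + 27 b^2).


4 a^3 + 27 b^2 = 4*22^3 + 27*21^2 = 42592 + 11907 = 54499
Delta = -16 * (54499) = -871984
Delta mod 31 = 15

Delta = 15 (mod 31)


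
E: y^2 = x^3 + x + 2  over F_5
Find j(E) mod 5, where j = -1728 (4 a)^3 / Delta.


Delta = -16(4 a^3 + 27 b^2) mod 5 = 3
-1728 * (4 a)^3 = -1728 * (4*1)^3 mod 5 = 3
j = 3 * 3^(-1) mod 5 = 1

j = 1 (mod 5)


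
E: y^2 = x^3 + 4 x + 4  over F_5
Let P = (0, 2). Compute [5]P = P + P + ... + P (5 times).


k = 5 = 101_2 (binary, LSB first: 101)
Double-and-add from P = (0, 2):
  bit 0 = 1: acc = O + (0, 2) = (0, 2)
  bit 1 = 0: acc unchanged = (0, 2)
  bit 2 = 1: acc = (0, 2) + (2, 0) = (4, 2)

5P = (4, 2)


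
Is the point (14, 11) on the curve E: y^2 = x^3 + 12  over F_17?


Check whether y^2 = x^3 + 0 x + 12 (mod 17) for (x, y) = (14, 11).
LHS: y^2 = 11^2 mod 17 = 2
RHS: x^3 + 0 x + 12 = 14^3 + 0*14 + 12 mod 17 = 2
LHS = RHS

Yes, on the curve


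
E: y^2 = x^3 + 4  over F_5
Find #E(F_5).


For each x in F_5, count y with y^2 = x^3 + 0 x + 4 mod 5:
  x = 0: RHS = 4, y in [2, 3]  -> 2 point(s)
  x = 1: RHS = 0, y in [0]  -> 1 point(s)
  x = 3: RHS = 1, y in [1, 4]  -> 2 point(s)
Affine points: 5. Add the point at infinity: total = 6.

#E(F_5) = 6


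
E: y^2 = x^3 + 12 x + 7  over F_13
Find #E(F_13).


For each x in F_13, count y with y^2 = x^3 + 12 x + 7 mod 13:
  x = 2: RHS = 0, y in [0]  -> 1 point(s)
  x = 5: RHS = 10, y in [6, 7]  -> 2 point(s)
  x = 6: RHS = 9, y in [3, 10]  -> 2 point(s)
  x = 8: RHS = 4, y in [2, 11]  -> 2 point(s)
  x = 9: RHS = 12, y in [5, 8]  -> 2 point(s)
  x = 10: RHS = 9, y in [3, 10]  -> 2 point(s)
  x = 11: RHS = 1, y in [1, 12]  -> 2 point(s)
Affine points: 13. Add the point at infinity: total = 14.

#E(F_13) = 14


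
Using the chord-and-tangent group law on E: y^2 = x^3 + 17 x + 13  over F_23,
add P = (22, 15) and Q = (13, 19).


P != Q, so use the chord formula.
s = (y2 - y1) / (x2 - x1) = (4) / (14) mod 23 = 20
x3 = s^2 - x1 - x2 mod 23 = 20^2 - 22 - 13 = 20
y3 = s (x1 - x3) - y1 mod 23 = 20 * (22 - 20) - 15 = 2

P + Q = (20, 2)


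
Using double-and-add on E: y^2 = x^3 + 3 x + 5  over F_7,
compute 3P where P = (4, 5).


k = 3 = 11_2 (binary, LSB first: 11)
Double-and-add from P = (4, 5):
  bit 0 = 1: acc = O + (4, 5) = (4, 5)
  bit 1 = 1: acc = (4, 5) + (1, 4) = (6, 6)

3P = (6, 6)


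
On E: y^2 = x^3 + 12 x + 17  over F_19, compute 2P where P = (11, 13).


Doubling: s = (3 x1^2 + a) / (2 y1)
s = (3*11^2 + 12) / (2*13) mod 19 = 2
x3 = s^2 - 2 x1 mod 19 = 2^2 - 2*11 = 1
y3 = s (x1 - x3) - y1 mod 19 = 2 * (11 - 1) - 13 = 7

2P = (1, 7)


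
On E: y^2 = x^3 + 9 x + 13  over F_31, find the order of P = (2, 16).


Compute successive multiples of P until we hit O:
  1P = (2, 16)
  2P = (3, 25)
  3P = (14, 0)
  4P = (3, 6)
  5P = (2, 15)
  6P = O

ord(P) = 6


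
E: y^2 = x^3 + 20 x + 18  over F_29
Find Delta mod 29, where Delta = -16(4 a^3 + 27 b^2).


4 a^3 + 27 b^2 = 4*20^3 + 27*18^2 = 32000 + 8748 = 40748
Delta = -16 * (40748) = -651968
Delta mod 29 = 10

Delta = 10 (mod 29)


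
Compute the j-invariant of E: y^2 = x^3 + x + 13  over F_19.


Delta = -16(4 a^3 + 27 b^2) mod 19 = 2
-1728 * (4 a)^3 = -1728 * (4*1)^3 mod 19 = 7
j = 7 * 2^(-1) mod 19 = 13

j = 13 (mod 19)


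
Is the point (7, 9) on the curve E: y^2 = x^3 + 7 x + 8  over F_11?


Check whether y^2 = x^3 + 7 x + 8 (mod 11) for (x, y) = (7, 9).
LHS: y^2 = 9^2 mod 11 = 4
RHS: x^3 + 7 x + 8 = 7^3 + 7*7 + 8 mod 11 = 4
LHS = RHS

Yes, on the curve


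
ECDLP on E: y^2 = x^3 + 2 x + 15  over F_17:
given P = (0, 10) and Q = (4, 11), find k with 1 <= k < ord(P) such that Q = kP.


Enumerate multiples of P until we hit Q = (4, 11):
  1P = (0, 10)
  2P = (8, 13)
  3P = (11, 5)
  4P = (10, 10)
  5P = (7, 7)
  6P = (14, 13)
  7P = (4, 11)
Match found at i = 7.

k = 7


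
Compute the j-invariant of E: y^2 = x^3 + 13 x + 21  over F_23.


Delta = -16(4 a^3 + 27 b^2) mod 23 = 11
-1728 * (4 a)^3 = -1728 * (4*13)^3 mod 23 = 19
j = 19 * 11^(-1) mod 23 = 8

j = 8 (mod 23)


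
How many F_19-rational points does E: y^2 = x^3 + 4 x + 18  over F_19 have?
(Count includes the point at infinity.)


For each x in F_19, count y with y^2 = x^3 + 4 x + 18 mod 19:
  x = 1: RHS = 4, y in [2, 17]  -> 2 point(s)
  x = 3: RHS = 0, y in [0]  -> 1 point(s)
  x = 5: RHS = 11, y in [7, 12]  -> 2 point(s)
  x = 6: RHS = 11, y in [7, 12]  -> 2 point(s)
  x = 7: RHS = 9, y in [3, 16]  -> 2 point(s)
  x = 8: RHS = 11, y in [7, 12]  -> 2 point(s)
  x = 9: RHS = 4, y in [2, 17]  -> 2 point(s)
  x = 11: RHS = 6, y in [5, 14]  -> 2 point(s)
  x = 13: RHS = 6, y in [5, 14]  -> 2 point(s)
  x = 14: RHS = 6, y in [5, 14]  -> 2 point(s)
  x = 16: RHS = 17, y in [6, 13]  -> 2 point(s)
Affine points: 21. Add the point at infinity: total = 22.

#E(F_19) = 22
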